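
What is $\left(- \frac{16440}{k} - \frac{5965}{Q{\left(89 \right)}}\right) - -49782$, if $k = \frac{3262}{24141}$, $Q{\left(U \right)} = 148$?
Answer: $- \frac{17361926459}{241388} \approx -71925.0$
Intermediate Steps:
$k = \frac{3262}{24141}$ ($k = 3262 \cdot \frac{1}{24141} = \frac{3262}{24141} \approx 0.13512$)
$\left(- \frac{16440}{k} - \frac{5965}{Q{\left(89 \right)}}\right) - -49782 = \left(- \frac{16440}{\frac{3262}{24141}} - \frac{5965}{148}\right) - -49782 = \left(\left(-16440\right) \frac{24141}{3262} - \frac{5965}{148}\right) + 49782 = \left(- \frac{198439020}{1631} - \frac{5965}{148}\right) + 49782 = - \frac{29378703875}{241388} + 49782 = - \frac{17361926459}{241388}$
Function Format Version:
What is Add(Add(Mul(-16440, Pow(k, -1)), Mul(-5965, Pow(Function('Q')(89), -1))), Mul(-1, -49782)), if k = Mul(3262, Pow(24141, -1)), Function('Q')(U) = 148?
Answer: Rational(-17361926459, 241388) ≈ -71925.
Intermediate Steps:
k = Rational(3262, 24141) (k = Mul(3262, Rational(1, 24141)) = Rational(3262, 24141) ≈ 0.13512)
Add(Add(Mul(-16440, Pow(k, -1)), Mul(-5965, Pow(Function('Q')(89), -1))), Mul(-1, -49782)) = Add(Add(Mul(-16440, Pow(Rational(3262, 24141), -1)), Mul(-5965, Pow(148, -1))), Mul(-1, -49782)) = Add(Add(Mul(-16440, Rational(24141, 3262)), Mul(-5965, Rational(1, 148))), 49782) = Add(Add(Rational(-198439020, 1631), Rational(-5965, 148)), 49782) = Add(Rational(-29378703875, 241388), 49782) = Rational(-17361926459, 241388)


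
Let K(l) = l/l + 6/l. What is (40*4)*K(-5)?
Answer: -32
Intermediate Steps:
K(l) = 1 + 6/l
(40*4)*K(-5) = (40*4)*((6 - 5)/(-5)) = 160*(-1/5*1) = 160*(-1/5) = -32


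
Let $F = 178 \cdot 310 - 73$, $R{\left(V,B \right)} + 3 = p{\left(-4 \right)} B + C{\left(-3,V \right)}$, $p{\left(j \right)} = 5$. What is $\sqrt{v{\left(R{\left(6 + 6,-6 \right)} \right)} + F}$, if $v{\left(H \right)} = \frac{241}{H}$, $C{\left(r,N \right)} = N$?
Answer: $\frac{\sqrt{24297126}}{21} \approx 234.72$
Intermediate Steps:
$R{\left(V,B \right)} = -3 + V + 5 B$ ($R{\left(V,B \right)} = -3 + \left(5 B + V\right) = -3 + \left(V + 5 B\right) = -3 + V + 5 B$)
$F = 55107$ ($F = 55180 - 73 = 55107$)
$\sqrt{v{\left(R{\left(6 + 6,-6 \right)} \right)} + F} = \sqrt{\frac{241}{-3 + \left(6 + 6\right) + 5 \left(-6\right)} + 55107} = \sqrt{\frac{241}{-3 + 12 - 30} + 55107} = \sqrt{\frac{241}{-21} + 55107} = \sqrt{241 \left(- \frac{1}{21}\right) + 55107} = \sqrt{- \frac{241}{21} + 55107} = \sqrt{\frac{1157006}{21}} = \frac{\sqrt{24297126}}{21}$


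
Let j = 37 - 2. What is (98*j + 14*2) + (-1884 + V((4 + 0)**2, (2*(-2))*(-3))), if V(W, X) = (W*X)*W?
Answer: 4646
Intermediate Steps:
j = 35
V(W, X) = X*W**2
(98*j + 14*2) + (-1884 + V((4 + 0)**2, (2*(-2))*(-3))) = (98*35 + 14*2) + (-1884 + ((2*(-2))*(-3))*((4 + 0)**2)**2) = (3430 + 28) + (-1884 + (-4*(-3))*(4**2)**2) = 3458 + (-1884 + 12*16**2) = 3458 + (-1884 + 12*256) = 3458 + (-1884 + 3072) = 3458 + 1188 = 4646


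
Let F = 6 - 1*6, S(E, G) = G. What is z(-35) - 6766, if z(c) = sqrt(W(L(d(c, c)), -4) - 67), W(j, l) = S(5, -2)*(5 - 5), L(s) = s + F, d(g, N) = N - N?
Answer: -6766 + I*sqrt(67) ≈ -6766.0 + 8.1853*I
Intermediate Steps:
d(g, N) = 0
F = 0 (F = 6 - 6 = 0)
L(s) = s (L(s) = s + 0 = s)
W(j, l) = 0 (W(j, l) = -2*(5 - 5) = -2*0 = 0)
z(c) = I*sqrt(67) (z(c) = sqrt(0 - 67) = sqrt(-67) = I*sqrt(67))
z(-35) - 6766 = I*sqrt(67) - 6766 = -6766 + I*sqrt(67)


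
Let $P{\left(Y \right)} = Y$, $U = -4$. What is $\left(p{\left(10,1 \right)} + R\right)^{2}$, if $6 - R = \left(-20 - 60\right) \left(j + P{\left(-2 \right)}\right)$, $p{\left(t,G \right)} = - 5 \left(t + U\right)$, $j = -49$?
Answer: $16842816$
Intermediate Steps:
$p{\left(t,G \right)} = 20 - 5 t$ ($p{\left(t,G \right)} = - 5 \left(t - 4\right) = - 5 \left(-4 + t\right) = 20 - 5 t$)
$R = -4074$ ($R = 6 - \left(-20 - 60\right) \left(-49 - 2\right) = 6 - \left(-80\right) \left(-51\right) = 6 - 4080 = -4074$)
$\left(p{\left(10,1 \right)} + R\right)^{2} = \left(\left(20 - 50\right) - 4074\right)^{2} = \left(-30 - 4074\right)^{2} = \left(-4104\right)^{2} = 16842816$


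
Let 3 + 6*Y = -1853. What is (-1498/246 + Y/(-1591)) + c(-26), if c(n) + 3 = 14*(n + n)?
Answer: -48068398/65231 ≈ -736.89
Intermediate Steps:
c(n) = -3 + 28*n (c(n) = -3 + 14*(n + n) = -3 + 14*(2*n) = -3 + 28*n)
Y = -928/3 (Y = -½ + (⅙)*(-1853) = -½ - 1853/6 = -928/3 ≈ -309.33)
(-1498/246 + Y/(-1591)) + c(-26) = (-1498/246 - 928/3/(-1591)) + (-3 + 28*(-26)) = (-1498*1/246 - 928/3*(-1/1591)) + (-3 - 728) = (-749/123 + 928/4773) - 731 = -384537/65231 - 731 = -48068398/65231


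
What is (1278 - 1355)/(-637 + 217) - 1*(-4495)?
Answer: 269711/60 ≈ 4495.2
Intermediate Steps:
(1278 - 1355)/(-637 + 217) - 1*(-4495) = -77/(-420) + 4495 = -77*(-1/420) + 4495 = 11/60 + 4495 = 269711/60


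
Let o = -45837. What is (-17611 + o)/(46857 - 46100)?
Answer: -63448/757 ≈ -83.815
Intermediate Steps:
(-17611 + o)/(46857 - 46100) = (-17611 - 45837)/(46857 - 46100) = -63448/757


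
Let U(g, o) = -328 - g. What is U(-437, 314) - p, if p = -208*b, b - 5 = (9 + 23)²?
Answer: 214141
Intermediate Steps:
b = 1029 (b = 5 + (9 + 23)² = 5 + 32² = 5 + 1024 = 1029)
p = -214032 (p = -208*1029 = -214032)
U(-437, 314) - p = (-328 - 1*(-437)) - 1*(-214032) = (-328 + 437) + 214032 = 109 + 214032 = 214141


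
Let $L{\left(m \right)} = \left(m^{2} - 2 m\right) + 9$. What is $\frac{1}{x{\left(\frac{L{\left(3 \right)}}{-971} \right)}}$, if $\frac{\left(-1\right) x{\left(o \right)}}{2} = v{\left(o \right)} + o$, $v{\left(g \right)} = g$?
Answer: $\frac{971}{48} \approx 20.229$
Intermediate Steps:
$L{\left(m \right)} = 9 + m^{2} - 2 m$
$x{\left(o \right)} = - 4 o$ ($x{\left(o \right)} = - 2 \left(o + o\right) = - 2 \cdot 2 o = - 4 o$)
$\frac{1}{x{\left(\frac{L{\left(3 \right)}}{-971} \right)}} = \frac{1}{\left(-4\right) \frac{9 + 3^{2} - 6}{-971}} = \frac{1}{\left(-4\right) \left(9 + 9 - 6\right) \left(- \frac{1}{971}\right)} = \frac{1}{\left(-4\right) 12 \left(- \frac{1}{971}\right)} = \frac{1}{\left(-4\right) \left(- \frac{12}{971}\right)} = \frac{1}{\frac{48}{971}} = \frac{971}{48}$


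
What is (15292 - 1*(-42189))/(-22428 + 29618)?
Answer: 57481/7190 ≈ 7.9946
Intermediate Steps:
(15292 - 1*(-42189))/(-22428 + 29618) = (15292 + 42189)/7190 = 57481*(1/7190) = 57481/7190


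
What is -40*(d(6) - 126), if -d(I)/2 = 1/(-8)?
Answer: 5030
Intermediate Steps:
d(I) = 1/4 (d(I) = -2/(-8) = -2*(-1/8) = 1/4)
-40*(d(6) - 126) = -40*(1/4 - 126) = -40*(-503/4) = 5030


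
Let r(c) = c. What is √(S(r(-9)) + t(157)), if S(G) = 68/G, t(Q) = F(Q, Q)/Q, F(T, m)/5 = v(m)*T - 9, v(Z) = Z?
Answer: 2*√43101367/471 ≈ 27.878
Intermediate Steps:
F(T, m) = -45 + 5*T*m (F(T, m) = 5*(m*T - 9) = 5*(T*m - 9) = 5*(-9 + T*m) = -45 + 5*T*m)
t(Q) = (-45 + 5*Q²)/Q (t(Q) = (-45 + 5*Q*Q)/Q = (-45 + 5*Q²)/Q)
√(S(r(-9)) + t(157)) = √(68/(-9) + (-45/157 + 5*157)) = √(68*(-⅑) + (-45*1/157 + 785)) = √(-68/9 + (-45/157 + 785)) = √(-68/9 + 123200/157) = √(1098124/1413) = 2*√43101367/471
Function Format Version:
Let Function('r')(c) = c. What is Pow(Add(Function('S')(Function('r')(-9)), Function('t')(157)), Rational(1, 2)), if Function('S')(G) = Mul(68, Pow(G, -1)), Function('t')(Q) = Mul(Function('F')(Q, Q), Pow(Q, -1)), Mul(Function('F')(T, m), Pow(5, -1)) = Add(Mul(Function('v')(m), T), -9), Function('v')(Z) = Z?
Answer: Mul(Rational(2, 471), Pow(43101367, Rational(1, 2))) ≈ 27.878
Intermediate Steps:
Function('F')(T, m) = Add(-45, Mul(5, T, m)) (Function('F')(T, m) = Mul(5, Add(Mul(m, T), -9)) = Mul(5, Add(Mul(T, m), -9)) = Mul(5, Add(-9, Mul(T, m))) = Add(-45, Mul(5, T, m)))
Function('t')(Q) = Mul(Pow(Q, -1), Add(-45, Mul(5, Pow(Q, 2)))) (Function('t')(Q) = Mul(Add(-45, Mul(5, Q, Q)), Pow(Q, -1)) = Mul(Add(-45, Mul(5, Pow(Q, 2))), Pow(Q, -1)) = Mul(Pow(Q, -1), Add(-45, Mul(5, Pow(Q, 2)))))
Pow(Add(Function('S')(Function('r')(-9)), Function('t')(157)), Rational(1, 2)) = Pow(Add(Mul(68, Pow(-9, -1)), Add(Mul(-45, Pow(157, -1)), Mul(5, 157))), Rational(1, 2)) = Pow(Add(Mul(68, Rational(-1, 9)), Add(Mul(-45, Rational(1, 157)), 785)), Rational(1, 2)) = Pow(Add(Rational(-68, 9), Add(Rational(-45, 157), 785)), Rational(1, 2)) = Pow(Add(Rational(-68, 9), Rational(123200, 157)), Rational(1, 2)) = Pow(Rational(1098124, 1413), Rational(1, 2)) = Mul(Rational(2, 471), Pow(43101367, Rational(1, 2)))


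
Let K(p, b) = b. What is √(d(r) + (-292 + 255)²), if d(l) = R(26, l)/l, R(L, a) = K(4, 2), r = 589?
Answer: √474936027/589 ≈ 37.000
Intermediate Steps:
R(L, a) = 2
d(l) = 2/l
√(d(r) + (-292 + 255)²) = √(2/589 + (-292 + 255)²) = √(2*(1/589) + (-37)²) = √(2/589 + 1369) = √(806343/589) = √474936027/589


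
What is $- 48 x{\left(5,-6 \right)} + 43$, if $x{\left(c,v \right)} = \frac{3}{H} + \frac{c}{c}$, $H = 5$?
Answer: $- \frac{169}{5} \approx -33.8$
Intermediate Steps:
$x{\left(c,v \right)} = \frac{8}{5}$ ($x{\left(c,v \right)} = \frac{3}{5} + \frac{c}{c} = 3 \cdot \frac{1}{5} + 1 = \frac{3}{5} + 1 = \frac{8}{5}$)
$- 48 x{\left(5,-6 \right)} + 43 = \left(-48\right) \frac{8}{5} + 43 = - \frac{384}{5} + 43 = - \frac{169}{5}$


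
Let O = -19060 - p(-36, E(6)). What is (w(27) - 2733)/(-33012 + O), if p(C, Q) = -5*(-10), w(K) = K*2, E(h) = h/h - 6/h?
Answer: 893/17374 ≈ 0.051399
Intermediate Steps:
E(h) = 1 - 6/h
w(K) = 2*K
p(C, Q) = 50
O = -19110 (O = -19060 - 1*50 = -19060 - 50 = -19110)
(w(27) - 2733)/(-33012 + O) = (2*27 - 2733)/(-33012 - 19110) = (54 - 2733)/(-52122) = -2679*(-1/52122) = 893/17374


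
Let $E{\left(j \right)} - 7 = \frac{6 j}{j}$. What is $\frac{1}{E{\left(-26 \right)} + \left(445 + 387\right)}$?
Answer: $\frac{1}{845} \approx 0.0011834$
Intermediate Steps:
$E{\left(j \right)} = 13$ ($E{\left(j \right)} = 7 + \frac{6 j}{j} = 7 + 6 = 13$)
$\frac{1}{E{\left(-26 \right)} + \left(445 + 387\right)} = \frac{1}{13 + \left(445 + 387\right)} = \frac{1}{13 + 832} = \frac{1}{845}$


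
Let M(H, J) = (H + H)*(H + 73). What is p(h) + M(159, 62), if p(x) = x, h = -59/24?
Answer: 1770565/24 ≈ 73774.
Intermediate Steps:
h = -59/24 (h = -59*1/24 = -59/24 ≈ -2.4583)
M(H, J) = 2*H*(73 + H) (M(H, J) = (2*H)*(73 + H) = 2*H*(73 + H))
p(h) + M(159, 62) = -59/24 + 2*159*(73 + 159) = -59/24 + 2*159*232 = -59/24 + 73776 = 1770565/24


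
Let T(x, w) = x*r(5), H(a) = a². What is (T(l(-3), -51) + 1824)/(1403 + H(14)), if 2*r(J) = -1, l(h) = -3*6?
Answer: 47/41 ≈ 1.1463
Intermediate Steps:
l(h) = -18
r(J) = -½ (r(J) = (½)*(-1) = -½)
T(x, w) = -x/2 (T(x, w) = x*(-½) = -x/2)
(T(l(-3), -51) + 1824)/(1403 + H(14)) = (-½*(-18) + 1824)/(1403 + 14²) = (9 + 1824)/(1403 + 196) = 1833/1599 = 1833*(1/1599) = 47/41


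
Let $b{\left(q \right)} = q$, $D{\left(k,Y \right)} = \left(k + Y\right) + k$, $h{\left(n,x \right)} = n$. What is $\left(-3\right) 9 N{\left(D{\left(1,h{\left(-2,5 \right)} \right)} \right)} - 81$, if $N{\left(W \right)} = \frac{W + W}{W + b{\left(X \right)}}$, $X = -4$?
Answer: $-81$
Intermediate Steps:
$D{\left(k,Y \right)} = Y + 2 k$ ($D{\left(k,Y \right)} = \left(Y + k\right) + k = Y + 2 k$)
$N{\left(W \right)} = \frac{2 W}{-4 + W}$ ($N{\left(W \right)} = \frac{W + W}{W - 4} = \frac{2 W}{-4 + W}$)
$\left(-3\right) 9 N{\left(D{\left(1,h{\left(-2,5 \right)} \right)} \right)} - 81 = \left(-3\right) 9 \frac{2 \left(-2 + 2 \cdot 1\right)}{-4 + \left(-2 + 2 \cdot 1\right)} - 81 = - 27 \frac{2 \left(-2 + 2\right)}{-4 + \left(-2 + 2\right)} - 81 = - 27 \cdot 2 \cdot 0 \frac{1}{-4 + 0} - 81 = - 27 \cdot 2 \cdot 0 \frac{1}{-4} - 81 = - 27 \cdot 2 \cdot 0 \left(- \frac{1}{4}\right) - 81 = \left(-27\right) 0 - 81 = 0 - 81 = -81$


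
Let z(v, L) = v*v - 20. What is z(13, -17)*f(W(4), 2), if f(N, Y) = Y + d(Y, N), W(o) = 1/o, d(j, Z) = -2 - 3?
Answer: -447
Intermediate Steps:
d(j, Z) = -5
z(v, L) = -20 + v² (z(v, L) = v² - 20 = -20 + v²)
f(N, Y) = -5 + Y (f(N, Y) = Y - 5 = -5 + Y)
z(13, -17)*f(W(4), 2) = (-20 + 13²)*(-5 + 2) = (-20 + 169)*(-3) = 149*(-3) = -447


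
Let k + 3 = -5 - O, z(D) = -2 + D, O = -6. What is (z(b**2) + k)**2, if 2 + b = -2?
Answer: 144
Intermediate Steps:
b = -4 (b = -2 - 2 = -4)
k = -2 (k = -3 + (-5 - 1*(-6)) = -3 + (-5 + 6) = -3 + 1 = -2)
(z(b**2) + k)**2 = ((-2 + (-4)**2) - 2)**2 = ((-2 + 16) - 2)**2 = (14 - 2)**2 = 12**2 = 144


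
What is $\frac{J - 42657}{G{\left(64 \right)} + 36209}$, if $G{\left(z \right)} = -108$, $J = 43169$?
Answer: $\frac{512}{36101} \approx 0.014182$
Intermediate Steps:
$\frac{J - 42657}{G{\left(64 \right)} + 36209} = \frac{43169 - 42657}{-108 + 36209} = \frac{512}{36101}$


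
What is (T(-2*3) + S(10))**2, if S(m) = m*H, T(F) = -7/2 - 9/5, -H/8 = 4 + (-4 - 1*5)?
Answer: 15578809/100 ≈ 1.5579e+5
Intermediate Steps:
H = 40 (H = -8*(4 + (-4 - 1*5)) = -8*(4 + (-4 - 5)) = -8*(4 - 9) = -8*(-5) = 40)
T(F) = -53/10 (T(F) = -7*1/2 - 9*1/5 = -7/2 - 9/5 = -53/10)
S(m) = 40*m (S(m) = m*40 = 40*m)
(T(-2*3) + S(10))**2 = (-53/10 + 40*10)**2 = (-53/10 + 400)**2 = (3947/10)**2 = 15578809/100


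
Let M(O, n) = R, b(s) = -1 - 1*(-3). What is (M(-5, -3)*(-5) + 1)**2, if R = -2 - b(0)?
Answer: 441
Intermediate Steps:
b(s) = 2 (b(s) = -1 + 3 = 2)
R = -4 (R = -2 - 1*2 = -2 - 2 = -4)
M(O, n) = -4
(M(-5, -3)*(-5) + 1)**2 = (-4*(-5) + 1)**2 = (20 + 1)**2 = 21**2 = 441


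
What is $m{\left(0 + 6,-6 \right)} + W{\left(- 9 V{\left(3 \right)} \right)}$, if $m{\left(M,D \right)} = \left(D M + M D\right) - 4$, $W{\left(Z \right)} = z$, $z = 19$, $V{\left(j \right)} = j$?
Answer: $-57$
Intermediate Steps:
$W{\left(Z \right)} = 19$
$m{\left(M,D \right)} = -4 + 2 D M$ ($m{\left(M,D \right)} = \left(D M + D M\right) - 4 = 2 D M - 4 = -4 + 2 D M$)
$m{\left(0 + 6,-6 \right)} + W{\left(- 9 V{\left(3 \right)} \right)} = \left(-4 + 2 \left(-6\right) \left(0 + 6\right)\right) + 19 = \left(-4 + 2 \left(-6\right) 6\right) + 19 = \left(-4 - 72\right) + 19 = -76 + 19 = -57$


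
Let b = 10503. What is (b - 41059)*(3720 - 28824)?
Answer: 767077824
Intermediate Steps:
(b - 41059)*(3720 - 28824) = (10503 - 41059)*(3720 - 28824) = -30556*(-25104) = 767077824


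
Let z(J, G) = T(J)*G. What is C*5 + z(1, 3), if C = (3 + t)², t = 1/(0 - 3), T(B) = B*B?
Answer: 347/9 ≈ 38.556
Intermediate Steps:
T(B) = B²
z(J, G) = G*J² (z(J, G) = J²*G = G*J²)
t = -⅓ (t = 1/(-3) = -⅓ ≈ -0.33333)
C = 64/9 (C = (3 - ⅓)² = (8/3)² = 64/9 ≈ 7.1111)
C*5 + z(1, 3) = (64/9)*5 + 3*1² = 320/9 + 3*1 = 320/9 + 3 = 347/9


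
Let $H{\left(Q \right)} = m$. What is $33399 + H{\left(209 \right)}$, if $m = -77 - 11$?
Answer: $33311$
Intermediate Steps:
$m = -88$ ($m = -77 - 11 = -88$)
$H{\left(Q \right)} = -88$
$33399 + H{\left(209 \right)} = 33399 - 88 = 33311$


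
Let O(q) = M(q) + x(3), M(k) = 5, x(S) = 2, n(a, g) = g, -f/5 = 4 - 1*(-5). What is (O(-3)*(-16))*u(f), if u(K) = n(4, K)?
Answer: 5040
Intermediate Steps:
f = -45 (f = -5*(4 - 1*(-5)) = -5*(4 + 5) = -5*9 = -45)
u(K) = K
O(q) = 7 (O(q) = 5 + 2 = 7)
(O(-3)*(-16))*u(f) = (7*(-16))*(-45) = -112*(-45) = 5040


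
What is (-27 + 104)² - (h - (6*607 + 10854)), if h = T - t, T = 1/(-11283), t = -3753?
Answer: 188110177/11283 ≈ 16672.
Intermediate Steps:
T = -1/11283 ≈ -8.8629e-5
h = 42345098/11283 (h = -1/11283 - 1*(-3753) = -1/11283 + 3753 = 42345098/11283 ≈ 3753.0)
(-27 + 104)² - (h - (6*607 + 10854)) = (-27 + 104)² - (42345098/11283 - (6*607 + 10854)) = 77² - (42345098/11283 - (3642 + 10854)) = 5929 - (42345098/11283 - 1*14496) = 5929 - (42345098/11283 - 14496) = 5929 - 1*(-121213270/11283) = 5929 + 121213270/11283 = 188110177/11283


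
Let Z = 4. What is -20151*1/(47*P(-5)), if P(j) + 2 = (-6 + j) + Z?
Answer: 2239/47 ≈ 47.638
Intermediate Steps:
P(j) = -4 + j (P(j) = -2 + ((-6 + j) + 4) = -2 + (-2 + j) = -4 + j)
-20151*1/(47*P(-5)) = -20151*1/(47*(-4 - 5)) = -20151/(47*(-9)) = -20151/(-423) = -20151*(-1/423) = 2239/47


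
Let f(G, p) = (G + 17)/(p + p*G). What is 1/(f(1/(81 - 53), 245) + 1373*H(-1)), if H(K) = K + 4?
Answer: 7105/29265972 ≈ 0.00024277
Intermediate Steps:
H(K) = 4 + K
f(G, p) = (17 + G)/(p + G*p)
1/(f(1/(81 - 53), 245) + 1373*H(-1)) = 1/((17 + 1/(81 - 53))/(245*(1 + 1/(81 - 53))) + 1373*(4 - 1)) = 1/((17 + 1/28)/(245*(1 + 1/28)) + 1373*3) = 1/((17 + 1/28)/(245*(1 + 1/28)) + 4119) = 1/((1/245)*(477/28)/(29/28) + 4119) = 1/((1/245)*(28/29)*(477/28) + 4119) = 1/(477/7105 + 4119) = 1/(29265972/7105) = 7105/29265972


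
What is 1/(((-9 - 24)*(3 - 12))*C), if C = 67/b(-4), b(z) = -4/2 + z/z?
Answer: -1/19899 ≈ -5.0254e-5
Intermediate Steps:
b(z) = -1 (b(z) = -4*1/2 + 1 = -2 + 1 = -1)
C = -67 (C = 67/(-1) = 67*(-1) = -67)
1/(((-9 - 24)*(3 - 12))*C) = 1/(((-9 - 24)*(3 - 12))*(-67)) = 1/(-33*(-9)*(-67)) = 1/(297*(-67)) = 1/(-19899) = -1/19899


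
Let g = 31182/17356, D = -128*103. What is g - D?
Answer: 114426343/8678 ≈ 13186.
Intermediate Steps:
D = -13184
g = 15591/8678 (g = 31182*(1/17356) = 15591/8678 ≈ 1.7966)
g - D = 15591/8678 - 1*(-13184) = 15591/8678 + 13184 = 114426343/8678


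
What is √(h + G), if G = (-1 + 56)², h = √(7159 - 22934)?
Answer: √(3025 + 5*I*√631) ≈ 55.012 + 1.1416*I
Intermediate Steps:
h = 5*I*√631 (h = √(-15775) = 5*I*√631 ≈ 125.6*I)
G = 3025 (G = 55² = 3025)
√(h + G) = √(5*I*√631 + 3025) = √(3025 + 5*I*√631)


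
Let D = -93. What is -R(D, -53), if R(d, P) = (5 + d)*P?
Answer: -4664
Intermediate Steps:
R(d, P) = P*(5 + d)
-R(D, -53) = -(-53)*(5 - 93) = -(-53)*(-88) = -1*4664 = -4664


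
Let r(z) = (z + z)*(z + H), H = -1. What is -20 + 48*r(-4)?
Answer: 1900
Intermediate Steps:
r(z) = 2*z*(-1 + z) (r(z) = (z + z)*(z - 1) = (2*z)*(-1 + z) = 2*z*(-1 + z))
-20 + 48*r(-4) = -20 + 48*(2*(-4)*(-1 - 4)) = -20 + 48*(2*(-4)*(-5)) = -20 + 48*40 = -20 + 1920 = 1900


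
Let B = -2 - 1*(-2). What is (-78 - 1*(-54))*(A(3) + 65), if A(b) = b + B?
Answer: -1632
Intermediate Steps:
B = 0 (B = -2 + 2 = 0)
A(b) = b (A(b) = b + 0 = b)
(-78 - 1*(-54))*(A(3) + 65) = (-78 - 1*(-54))*(3 + 65) = (-78 + 54)*68 = -24*68 = -1632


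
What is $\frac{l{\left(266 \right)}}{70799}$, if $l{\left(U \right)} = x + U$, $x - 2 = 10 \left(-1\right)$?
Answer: $\frac{258}{70799} \approx 0.0036441$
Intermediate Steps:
$x = -8$ ($x = 2 + 10 \left(-1\right) = 2 - 10 = -8$)
$l{\left(U \right)} = -8 + U$
$\frac{l{\left(266 \right)}}{70799} = \frac{-8 + 266}{70799} = 258 \cdot \frac{1}{70799} = \frac{258}{70799}$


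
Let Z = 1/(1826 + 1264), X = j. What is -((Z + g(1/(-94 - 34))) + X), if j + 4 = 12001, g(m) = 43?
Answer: -37203601/3090 ≈ -12040.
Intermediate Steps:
j = 11997 (j = -4 + 12001 = 11997)
X = 11997
Z = 1/3090 ≈ 0.00032362
-((Z + g(1/(-94 - 34))) + X) = -((1/3090 + 43) + 11997) = -(132871/3090 + 11997) = -1*37203601/3090 = -37203601/3090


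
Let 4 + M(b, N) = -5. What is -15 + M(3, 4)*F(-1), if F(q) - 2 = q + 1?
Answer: -33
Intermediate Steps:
M(b, N) = -9 (M(b, N) = -4 - 5 = -9)
F(q) = 3 + q (F(q) = 2 + (q + 1) = 2 + (1 + q) = 3 + q)
-15 + M(3, 4)*F(-1) = -15 - 9*(3 - 1) = -15 - 9*2 = -15 - 18 = -33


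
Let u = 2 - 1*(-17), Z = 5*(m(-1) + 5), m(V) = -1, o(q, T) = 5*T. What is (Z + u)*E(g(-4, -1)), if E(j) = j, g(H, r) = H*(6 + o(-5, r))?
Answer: -156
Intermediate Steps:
Z = 20 (Z = 5*(-1 + 5) = 5*4 = 20)
g(H, r) = H*(6 + 5*r)
u = 19 (u = 2 + 17 = 19)
(Z + u)*E(g(-4, -1)) = (20 + 19)*(-4*(6 + 5*(-1))) = 39*(-4*(6 - 5)) = 39*(-4*1) = 39*(-4) = -156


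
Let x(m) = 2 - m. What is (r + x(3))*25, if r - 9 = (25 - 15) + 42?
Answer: 1500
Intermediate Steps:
r = 61 (r = 9 + ((25 - 15) + 42) = 9 + (10 + 42) = 9 + 52 = 61)
(r + x(3))*25 = (61 + (2 - 1*3))*25 = (61 + (2 - 3))*25 = (61 - 1)*25 = 60*25 = 1500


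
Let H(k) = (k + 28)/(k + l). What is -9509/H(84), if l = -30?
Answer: -256743/56 ≈ -4584.7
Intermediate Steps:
H(k) = (28 + k)/(-30 + k) (H(k) = (k + 28)/(k - 30) = (28 + k)/(-30 + k))
-9509/H(84) = -9509*(-30 + 84)/(28 + 84) = -9509/(112/54) = -9509/((1/54)*112) = -9509/56/27 = -9509*27/56 = -256743/56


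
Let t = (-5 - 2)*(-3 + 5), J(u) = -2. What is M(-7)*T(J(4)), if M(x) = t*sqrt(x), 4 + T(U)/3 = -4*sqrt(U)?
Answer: -168*sqrt(14) + 168*I*sqrt(7) ≈ -628.6 + 444.49*I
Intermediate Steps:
t = -14 (t = -7*2 = -14)
T(U) = -12 - 12*sqrt(U) (T(U) = -12 + 3*(-4*sqrt(U)) = -12 - 12*sqrt(U))
M(x) = -14*sqrt(x)
M(-7)*T(J(4)) = (-14*I*sqrt(7))*(-12 - 12*I*sqrt(2)) = -14*I*sqrt(7)*(-12 - 12*I*sqrt(2))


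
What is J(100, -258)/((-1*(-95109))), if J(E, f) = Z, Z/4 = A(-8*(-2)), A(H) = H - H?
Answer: 0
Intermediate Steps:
A(H) = 0
Z = 0 (Z = 4*0 = 0)
J(E, f) = 0
J(100, -258)/((-1*(-95109))) = 0/((-1*(-95109))) = 0/95109 = 0*(1/95109) = 0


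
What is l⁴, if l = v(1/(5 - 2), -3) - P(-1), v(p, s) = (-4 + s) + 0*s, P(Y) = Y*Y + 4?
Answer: 20736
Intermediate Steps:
P(Y) = 4 + Y² (P(Y) = Y² + 4 = 4 + Y²)
v(p, s) = -4 + s (v(p, s) = (-4 + s) + 0 = -4 + s)
l = -12 (l = (-4 - 3) - (4 + (-1)²) = -7 - (4 + 1) = -7 - 1*5 = -7 - 5 = -12)
l⁴ = (-12)⁴ = 20736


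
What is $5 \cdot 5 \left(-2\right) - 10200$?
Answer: $-10250$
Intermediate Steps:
$5 \cdot 5 \left(-2\right) - 10200 = 25 \left(-2\right) - 10200 = -50 - 10200 = -10250$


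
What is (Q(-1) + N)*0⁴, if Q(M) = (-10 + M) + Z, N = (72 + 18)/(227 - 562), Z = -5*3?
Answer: 0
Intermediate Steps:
Z = -15
N = -18/67 (N = 90/(-335) = 90*(-1/335) = -18/67 ≈ -0.26866)
Q(M) = -25 + M (Q(M) = (-10 + M) - 15 = -25 + M)
(Q(-1) + N)*0⁴ = ((-25 - 1) - 18/67)*0⁴ = (-26 - 18/67)*0 = -1760/67*0 = 0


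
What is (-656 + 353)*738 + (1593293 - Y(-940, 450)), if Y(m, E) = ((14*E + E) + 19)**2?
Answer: -44449682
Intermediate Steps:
Y(m, E) = (19 + 15*E)**2 (Y(m, E) = (15*E + 19)**2 = (19 + 15*E)**2)
(-656 + 353)*738 + (1593293 - Y(-940, 450)) = (-656 + 353)*738 + (1593293 - (19 + 15*450)**2) = -303*738 + (1593293 - (19 + 6750)**2) = -223614 + (1593293 - 1*6769**2) = -223614 + (1593293 - 1*45819361) = -223614 + (1593293 - 45819361) = -223614 - 44226068 = -44449682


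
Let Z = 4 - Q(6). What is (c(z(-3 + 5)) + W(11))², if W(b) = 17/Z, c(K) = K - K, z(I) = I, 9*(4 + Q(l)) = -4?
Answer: 23409/5776 ≈ 4.0528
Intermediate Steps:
Q(l) = -40/9 (Q(l) = -4 + (⅑)*(-4) = -4 - 4/9 = -40/9)
Z = 76/9 (Z = 4 - 1*(-40/9) = 4 + 40/9 = 76/9 ≈ 8.4444)
c(K) = 0
W(b) = 153/76 (W(b) = 17/(76/9) = 17*(9/76) = 153/76)
(c(z(-3 + 5)) + W(11))² = (0 + 153/76)² = (153/76)² = 23409/5776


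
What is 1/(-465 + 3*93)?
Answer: -1/186 ≈ -0.0053763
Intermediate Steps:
1/(-465 + 3*93) = 1/(-465 + 279) = 1/(-186) = -1/186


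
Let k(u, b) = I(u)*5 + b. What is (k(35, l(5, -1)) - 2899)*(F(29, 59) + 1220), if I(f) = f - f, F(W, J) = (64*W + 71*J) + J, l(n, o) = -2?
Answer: -21246924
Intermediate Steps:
F(W, J) = 64*W + 72*J
I(f) = 0
k(u, b) = b (k(u, b) = 0*5 + b = 0 + b = b)
(k(35, l(5, -1)) - 2899)*(F(29, 59) + 1220) = (-2 - 2899)*((64*29 + 72*59) + 1220) = -2901*((1856 + 4248) + 1220) = -2901*(6104 + 1220) = -2901*7324 = -21246924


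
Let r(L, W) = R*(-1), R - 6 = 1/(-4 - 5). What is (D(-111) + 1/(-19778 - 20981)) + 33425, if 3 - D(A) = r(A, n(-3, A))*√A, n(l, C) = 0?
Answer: 1362491851/40759 + 53*I*√111/9 ≈ 33428.0 + 62.043*I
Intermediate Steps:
R = 53/9 (R = 6 + 1/(-4 - 5) = 6 + 1/(-9) = 6 - ⅑ = 53/9 ≈ 5.8889)
r(L, W) = -53/9 (r(L, W) = (53/9)*(-1) = -53/9)
D(A) = 3 + 53*√A/9 (D(A) = 3 - (-53)*√A/9 = 3 + 53*√A/9)
(D(-111) + 1/(-19778 - 20981)) + 33425 = ((3 + 53*√(-111)/9) + 1/(-19778 - 20981)) + 33425 = ((3 + 53*(I*√111)/9) + 1/(-40759)) + 33425 = ((3 + 53*I*√111/9) - 1/40759) + 33425 = (122276/40759 + 53*I*√111/9) + 33425 = 1362491851/40759 + 53*I*√111/9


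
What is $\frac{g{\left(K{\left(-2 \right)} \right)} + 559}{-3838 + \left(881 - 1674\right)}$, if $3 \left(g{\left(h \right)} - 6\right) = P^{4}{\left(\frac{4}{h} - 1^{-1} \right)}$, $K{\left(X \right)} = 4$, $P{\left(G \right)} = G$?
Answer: $- \frac{565}{4631} \approx -0.122$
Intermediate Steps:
$g{\left(h \right)} = 6 + \frac{\left(-1 + \frac{4}{h}\right)^{4}}{3}$ ($g{\left(h \right)} = 6 + \frac{\left(\frac{4}{h} - 1^{-1}\right)^{4}}{3} = 6 + \frac{\left(\frac{4}{h} - 1\right)^{4}}{3} = 6 + \frac{\left(-1 + \frac{4}{h}\right)^{4}}{3}$)
$\frac{g{\left(K{\left(-2 \right)} \right)} + 559}{-3838 + \left(881 - 1674\right)} = \frac{\left(6 + \frac{\left(-4 + 4\right)^{4}}{3 \cdot 256}\right) + 559}{-3838 + \left(881 - 1674\right)} = \frac{\left(6 + \frac{1}{3} \cdot \frac{1}{256} \cdot 0^{4}\right) + 559}{-3838 - 793} = \frac{\left(6 + \frac{1}{3} \cdot \frac{1}{256} \cdot 0\right) + 559}{-4631} = \left(\left(6 + 0\right) + 559\right) \left(- \frac{1}{4631}\right) = \left(6 + 559\right) \left(- \frac{1}{4631}\right) = 565 \left(- \frac{1}{4631}\right) = - \frac{565}{4631}$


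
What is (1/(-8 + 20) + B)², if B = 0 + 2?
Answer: 625/144 ≈ 4.3403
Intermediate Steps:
B = 2
(1/(-8 + 20) + B)² = (1/(-8 + 20) + 2)² = (1/12 + 2)² = (25/12)² = 625/144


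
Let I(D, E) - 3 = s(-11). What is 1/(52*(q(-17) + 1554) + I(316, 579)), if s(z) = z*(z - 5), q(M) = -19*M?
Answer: 1/97783 ≈ 1.0227e-5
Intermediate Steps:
s(z) = z*(-5 + z)
I(D, E) = 179 (I(D, E) = 3 - 11*(-5 - 11) = 3 - 11*(-16) = 3 + 176 = 179)
1/(52*(q(-17) + 1554) + I(316, 579)) = 1/(52*(-19*(-17) + 1554) + 179) = 1/(52*(323 + 1554) + 179) = 1/(52*1877 + 179) = 1/(97604 + 179) = 1/97783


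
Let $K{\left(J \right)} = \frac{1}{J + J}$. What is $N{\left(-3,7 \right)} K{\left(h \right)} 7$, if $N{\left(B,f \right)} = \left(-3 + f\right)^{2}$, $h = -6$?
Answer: $- \frac{28}{3} \approx -9.3333$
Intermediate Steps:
$K{\left(J \right)} = \frac{1}{2 J}$
$N{\left(-3,7 \right)} K{\left(h \right)} 7 = \left(-3 + 7\right)^{2} \frac{1}{2 \left(-6\right)} 7 = 4^{2} \cdot \frac{1}{2} \left(- \frac{1}{6}\right) 7 = 16 \left(- \frac{1}{12}\right) 7 = \left(- \frac{4}{3}\right) 7 = - \frac{28}{3}$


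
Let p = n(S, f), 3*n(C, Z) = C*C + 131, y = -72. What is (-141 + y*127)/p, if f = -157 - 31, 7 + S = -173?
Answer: -27855/32531 ≈ -0.85626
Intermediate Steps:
S = -180 (S = -7 - 173 = -180)
f = -188
n(C, Z) = 131/3 + C**2/3 (n(C, Z) = (C*C + 131)/3 = (C**2 + 131)/3 = (131 + C**2)/3 = 131/3 + C**2/3)
p = 32531/3 (p = 131/3 + (1/3)*(-180)**2 = 131/3 + (1/3)*32400 = 131/3 + 10800 = 32531/3 ≈ 10844.)
(-141 + y*127)/p = (-141 - 72*127)/(32531/3) = (-141 - 9144)*(3/32531) = -9285*3/32531 = -27855/32531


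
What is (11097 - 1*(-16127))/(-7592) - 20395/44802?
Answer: -171816061/42517098 ≈ -4.0411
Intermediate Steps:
(11097 - 1*(-16127))/(-7592) - 20395/44802 = (11097 + 16127)*(-1/7592) - 20395*1/44802 = 27224*(-1/7592) - 20395/44802 = -3403/949 - 20395/44802 = -171816061/42517098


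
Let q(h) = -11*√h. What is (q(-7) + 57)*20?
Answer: 1140 - 220*I*√7 ≈ 1140.0 - 582.07*I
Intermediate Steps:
(q(-7) + 57)*20 = (-11*I*√7 + 57)*20 = (57 - 11*I*√7)*20 = 1140 - 220*I*√7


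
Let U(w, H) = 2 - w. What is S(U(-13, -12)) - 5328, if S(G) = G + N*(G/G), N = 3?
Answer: -5310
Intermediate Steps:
S(G) = 3 + G (S(G) = G + 3*(G/G) = G + 3*1 = G + 3 = 3 + G)
S(U(-13, -12)) - 5328 = (3 + (2 - 1*(-13))) - 5328 = (3 + (2 + 13)) - 5328 = (3 + 15) - 5328 = 18 - 5328 = -5310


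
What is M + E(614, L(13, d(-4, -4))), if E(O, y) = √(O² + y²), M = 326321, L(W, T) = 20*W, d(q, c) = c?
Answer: 326321 + 2*√111149 ≈ 3.2699e+5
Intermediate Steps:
M + E(614, L(13, d(-4, -4))) = 326321 + √(614² + (20*13)²) = 326321 + √(376996 + 260²) = 326321 + √(376996 + 67600) = 326321 + √444596 = 326321 + 2*√111149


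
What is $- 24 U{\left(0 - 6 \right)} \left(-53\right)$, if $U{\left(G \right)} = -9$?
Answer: $-11448$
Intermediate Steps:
$- 24 U{\left(0 - 6 \right)} \left(-53\right) = \left(-24\right) \left(-9\right) \left(-53\right) = 216 \left(-53\right) = -11448$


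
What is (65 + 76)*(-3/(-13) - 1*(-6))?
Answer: 11421/13 ≈ 878.54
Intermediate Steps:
(65 + 76)*(-3/(-13) - 1*(-6)) = 141*(-3*(-1/13) + 6) = 141*(3/13 + 6) = 141*(81/13) = 11421/13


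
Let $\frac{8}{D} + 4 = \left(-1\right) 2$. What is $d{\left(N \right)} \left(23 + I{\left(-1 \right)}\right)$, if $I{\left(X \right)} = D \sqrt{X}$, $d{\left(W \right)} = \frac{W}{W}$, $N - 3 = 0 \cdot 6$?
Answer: $23 - \frac{4 i}{3} \approx 23.0 - 1.3333 i$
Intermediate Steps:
$N = 3$ ($N = 3 + 0 \cdot 6 = 3 + 0 = 3$)
$D = - \frac{4}{3}$ ($D = \frac{8}{-4 - 2} = \frac{8}{-6} = 8 \left(- \frac{1}{6}\right) = - \frac{4}{3} \approx -1.3333$)
$d{\left(W \right)} = 1$
$I{\left(X \right)} = - \frac{4 \sqrt{X}}{3}$
$d{\left(N \right)} \left(23 + I{\left(-1 \right)}\right) = 1 \left(23 - \frac{4 \sqrt{-1}}{3}\right) = 1 \left(23 - \frac{4 i}{3}\right) = 23 - \frac{4 i}{3}$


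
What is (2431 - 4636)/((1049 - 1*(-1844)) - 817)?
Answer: -735/692 ≈ -1.0621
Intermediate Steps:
(2431 - 4636)/((1049 - 1*(-1844)) - 817) = -2205/((1049 + 1844) - 817) = -2205/(2893 - 817) = -2205/2076 = -2205*1/2076 = -735/692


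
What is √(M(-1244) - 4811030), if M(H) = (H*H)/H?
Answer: I*√4812274 ≈ 2193.7*I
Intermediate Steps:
M(H) = H (M(H) = H²/H = H)
√(M(-1244) - 4811030) = √(-1244 - 4811030) = √(-4812274) = I*√4812274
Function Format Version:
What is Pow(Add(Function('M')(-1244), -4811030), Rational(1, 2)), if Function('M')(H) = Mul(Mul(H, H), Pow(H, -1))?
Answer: Mul(I, Pow(4812274, Rational(1, 2))) ≈ Mul(2193.7, I)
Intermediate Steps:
Function('M')(H) = H (Function('M')(H) = Mul(Pow(H, 2), Pow(H, -1)) = H)
Pow(Add(Function('M')(-1244), -4811030), Rational(1, 2)) = Pow(Add(-1244, -4811030), Rational(1, 2)) = Pow(-4812274, Rational(1, 2)) = Mul(I, Pow(4812274, Rational(1, 2)))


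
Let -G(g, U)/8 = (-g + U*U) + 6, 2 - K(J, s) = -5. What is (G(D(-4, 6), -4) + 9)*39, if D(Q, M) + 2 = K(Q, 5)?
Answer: -4953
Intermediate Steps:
K(J, s) = 7 (K(J, s) = 2 - 1*(-5) = 2 + 5 = 7)
D(Q, M) = 5 (D(Q, M) = -2 + 7 = 5)
G(g, U) = -48 - 8*U² + 8*g (G(g, U) = -8*((-g + U*U) + 6) = -8*((-g + U²) + 6) = -8*((U² - g) + 6) = -8*(6 + U² - g) = -48 - 8*U² + 8*g)
(G(D(-4, 6), -4) + 9)*39 = ((-48 - 8*(-4)² + 8*5) + 9)*39 = ((-48 - 8*16 + 40) + 9)*39 = ((-48 - 128 + 40) + 9)*39 = (-136 + 9)*39 = -127*39 = -4953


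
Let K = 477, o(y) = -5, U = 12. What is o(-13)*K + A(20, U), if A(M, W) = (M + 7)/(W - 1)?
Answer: -26208/11 ≈ -2382.5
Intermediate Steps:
A(M, W) = (7 + M)/(-1 + W)
o(-13)*K + A(20, U) = -5*477 + (7 + 20)/(-1 + 12) = -2385 + 27/11 = -26208/11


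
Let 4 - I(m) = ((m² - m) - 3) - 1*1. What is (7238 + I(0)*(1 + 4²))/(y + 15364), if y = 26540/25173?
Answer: 92812851/193392256 ≈ 0.47992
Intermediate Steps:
I(m) = 8 + m - m² (I(m) = 4 - (((m² - m) - 3) - 1*1) = 4 - ((-3 + m² - m) - 1) = 4 - (-4 + m² - m) = 4 + (4 + m - m²) = 8 + m - m²)
y = 26540/25173 (y = 26540*(1/25173) = 26540/25173 ≈ 1.0543)
(7238 + I(0)*(1 + 4²))/(y + 15364) = (7238 + (8 + 0 - 1*0²)*(1 + 4²))/(26540/25173 + 15364) = (7238 + (8 + 0 - 1*0)*(1 + 16))/(386784512/25173) = (7238 + (8 + 0 + 0)*17)*(25173/386784512) = (7238 + 8*17)*(25173/386784512) = (7238 + 136)*(25173/386784512) = 7374*(25173/386784512) = 92812851/193392256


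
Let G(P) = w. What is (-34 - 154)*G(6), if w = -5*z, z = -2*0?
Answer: 0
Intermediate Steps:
z = 0
w = 0 (w = -5*0 = 0)
G(P) = 0
(-34 - 154)*G(6) = (-34 - 154)*0 = -188*0 = 0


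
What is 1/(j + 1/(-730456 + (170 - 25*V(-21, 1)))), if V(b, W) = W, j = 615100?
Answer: 730311/449214296099 ≈ 1.6258e-6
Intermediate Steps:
1/(j + 1/(-730456 + (170 - 25*V(-21, 1)))) = 1/(615100 + 1/(-730456 + (170 - 25*1))) = 1/(615100 + 1/(-730456 + (170 - 25))) = 1/(615100 + 1/(-730456 + 145)) = 1/(615100 + 1/(-730311)) = 1/(615100 - 1/730311) = 1/(449214296099/730311) = 730311/449214296099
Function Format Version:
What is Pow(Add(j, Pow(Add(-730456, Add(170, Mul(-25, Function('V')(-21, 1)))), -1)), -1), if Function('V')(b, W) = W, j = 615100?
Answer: Rational(730311, 449214296099) ≈ 1.6258e-6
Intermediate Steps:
Pow(Add(j, Pow(Add(-730456, Add(170, Mul(-25, Function('V')(-21, 1)))), -1)), -1) = Pow(Add(615100, Pow(Add(-730456, Add(170, Mul(-25, 1))), -1)), -1) = Pow(Add(615100, Pow(Add(-730456, Add(170, -25)), -1)), -1) = Pow(Add(615100, Pow(Add(-730456, 145), -1)), -1) = Pow(Add(615100, Pow(-730311, -1)), -1) = Pow(Add(615100, Rational(-1, 730311)), -1) = Pow(Rational(449214296099, 730311), -1) = Rational(730311, 449214296099)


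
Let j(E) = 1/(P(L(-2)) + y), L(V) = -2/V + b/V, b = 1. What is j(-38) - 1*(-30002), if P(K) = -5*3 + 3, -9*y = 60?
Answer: 1680109/56 ≈ 30002.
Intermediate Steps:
L(V) = -1/V (L(V) = -2/V + 1/V = -1/V)
y = -20/3 (y = -⅑*60 = -20/3 ≈ -6.6667)
P(K) = -12 (P(K) = -15 + 3 = -12)
j(E) = -3/56 (j(E) = 1/(-12 - 20/3) = 1/(-56/3) = -3/56)
j(-38) - 1*(-30002) = -3/56 - 1*(-30002) = -3/56 + 30002 = 1680109/56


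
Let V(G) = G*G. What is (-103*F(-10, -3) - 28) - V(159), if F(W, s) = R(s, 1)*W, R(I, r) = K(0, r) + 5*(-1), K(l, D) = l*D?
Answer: -30459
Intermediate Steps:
V(G) = G²
K(l, D) = D*l
R(I, r) = -5 (R(I, r) = r*0 + 5*(-1) = 0 - 5 = -5)
F(W, s) = -5*W
(-103*F(-10, -3) - 28) - V(159) = (-(-515)*(-10) - 28) - 1*159² = (-103*50 - 28) - 1*25281 = (-5150 - 28) - 25281 = -5178 - 25281 = -30459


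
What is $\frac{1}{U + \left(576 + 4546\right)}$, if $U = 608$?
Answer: $\frac{1}{5730} \approx 0.00017452$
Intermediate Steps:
$\frac{1}{U + \left(576 + 4546\right)} = \frac{1}{608 + \left(576 + 4546\right)} = \frac{1}{608 + 5122} = \frac{1}{5730}$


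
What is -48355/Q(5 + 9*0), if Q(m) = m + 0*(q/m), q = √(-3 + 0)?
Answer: -9671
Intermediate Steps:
q = I*√3 (q = √(-3) = I*√3 ≈ 1.732*I)
Q(m) = m (Q(m) = m + 0*((I*√3)/m) = m + 0*(I*√3/m) = m + 0 = m)
-48355/Q(5 + 9*0) = -48355/(5 + 9*0) = -48355/(5 + 0) = -48355/5 = -48355*⅕ = -9671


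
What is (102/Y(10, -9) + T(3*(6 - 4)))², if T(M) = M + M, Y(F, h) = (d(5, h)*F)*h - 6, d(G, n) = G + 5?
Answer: 3222025/22801 ≈ 141.31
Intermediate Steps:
d(G, n) = 5 + G
Y(F, h) = -6 + 10*F*h (Y(F, h) = ((5 + 5)*F)*h - 6 = (10*F)*h - 6 = 10*F*h - 6 = -6 + 10*F*h)
T(M) = 2*M
(102/Y(10, -9) + T(3*(6 - 4)))² = (102/(-6 + 10*10*(-9)) + 2*(3*(6 - 4)))² = (102/(-6 - 900) + 2*(3*2))² = (102/(-906) + 2*6)² = (102*(-1/906) + 12)² = (-17/151 + 12)² = (1795/151)² = 3222025/22801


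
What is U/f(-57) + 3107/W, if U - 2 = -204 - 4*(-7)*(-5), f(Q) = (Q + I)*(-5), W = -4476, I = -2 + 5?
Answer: -43883/22380 ≈ -1.9608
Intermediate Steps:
I = 3
f(Q) = -15 - 5*Q (f(Q) = (Q + 3)*(-5) = (3 + Q)*(-5) = -15 - 5*Q)
U = -342 (U = 2 + (-204 - 4*(-7)*(-5)) = 2 + (-204 + 28*(-5)) = 2 + (-204 - 140) = 2 - 344 = -342)
U/f(-57) + 3107/W = -342/(-15 - 5*(-57)) + 3107/(-4476) = -342/(-15 + 285) + 3107*(-1/4476) = -342/270 - 3107/4476 = -342*1/270 - 3107/4476 = -19/15 - 3107/4476 = -43883/22380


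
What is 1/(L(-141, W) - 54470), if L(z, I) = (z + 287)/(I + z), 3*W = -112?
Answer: -535/29141888 ≈ -1.8358e-5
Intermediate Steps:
W = -112/3 (W = (1/3)*(-112) = -112/3 ≈ -37.333)
L(z, I) = (287 + z)/(I + z)
1/(L(-141, W) - 54470) = 1/((287 - 141)/(-112/3 - 141) - 54470) = 1/(146/(-535/3) - 54470) = 1/(-3/535*146 - 54470) = 1/(-438/535 - 54470) = 1/(-29141888/535) = -535/29141888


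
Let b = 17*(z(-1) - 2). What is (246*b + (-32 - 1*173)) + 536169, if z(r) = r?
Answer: 523418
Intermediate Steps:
b = -51 (b = 17*(-1 - 2) = 17*(-3) = -51)
(246*b + (-32 - 1*173)) + 536169 = (246*(-51) + (-32 - 1*173)) + 536169 = (-12546 + (-32 - 173)) + 536169 = (-12546 - 205) + 536169 = -12751 + 536169 = 523418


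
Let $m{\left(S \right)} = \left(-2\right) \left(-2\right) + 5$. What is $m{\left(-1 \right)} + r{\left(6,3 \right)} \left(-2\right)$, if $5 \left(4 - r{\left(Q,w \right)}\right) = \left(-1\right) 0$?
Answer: $1$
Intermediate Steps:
$m{\left(S \right)} = 9$ ($m{\left(S \right)} = 4 + 5 = 9$)
$r{\left(Q,w \right)} = 4$ ($r{\left(Q,w \right)} = 4 - \frac{\left(-1\right) 0}{5} = 4 - 0 = 4 + 0 = 4$)
$m{\left(-1 \right)} + r{\left(6,3 \right)} \left(-2\right) = 9 + 4 \left(-2\right) = 9 - 8 = 1$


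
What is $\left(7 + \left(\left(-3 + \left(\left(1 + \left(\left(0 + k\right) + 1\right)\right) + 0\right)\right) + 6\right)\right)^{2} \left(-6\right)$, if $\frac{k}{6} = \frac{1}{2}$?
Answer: $-1350$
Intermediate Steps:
$k = 3$ ($k = \frac{6}{2} = 6 \cdot \frac{1}{2} = 3$)
$\left(7 + \left(\left(-3 + \left(\left(1 + \left(\left(0 + k\right) + 1\right)\right) + 0\right)\right) + 6\right)\right)^{2} \left(-6\right) = \left(7 + \left(\left(-3 + \left(\left(1 + \left(\left(0 + 3\right) + 1\right)\right) + 0\right)\right) + 6\right)\right)^{2} \left(-6\right) = \left(7 + \left(\left(-3 + \left(\left(1 + \left(3 + 1\right)\right) + 0\right)\right) + 6\right)\right)^{2} \left(-6\right) = \left(7 + \left(\left(-3 + \left(\left(1 + 4\right) + 0\right)\right) + 6\right)\right)^{2} \left(-6\right) = \left(7 + \left(\left(-3 + \left(5 + 0\right)\right) + 6\right)\right)^{2} \left(-6\right) = \left(7 + \left(\left(-3 + 5\right) + 6\right)\right)^{2} \left(-6\right) = \left(7 + \left(2 + 6\right)\right)^{2} \left(-6\right) = \left(7 + 8\right)^{2} \left(-6\right) = 15^{2} \left(-6\right) = 225 \left(-6\right) = -1350$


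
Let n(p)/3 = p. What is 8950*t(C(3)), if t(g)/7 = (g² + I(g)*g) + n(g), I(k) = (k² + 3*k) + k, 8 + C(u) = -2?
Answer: -33204500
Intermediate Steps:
n(p) = 3*p
C(u) = -10 (C(u) = -8 - 2 = -10)
I(k) = k² + 4*k
t(g) = 7*g² + 21*g + 7*g²*(4 + g) (t(g) = 7*((g² + (g*(4 + g))*g) + 3*g) = 7*((g² + g²*(4 + g)) + 3*g) = 7*(g² + 3*g + g²*(4 + g)) = 7*g² + 21*g + 7*g²*(4 + g))
8950*t(C(3)) = 8950*(7*(-10)*(3 - 10 - 10*(4 - 10))) = 8950*(7*(-10)*(3 - 10 - 10*(-6))) = 8950*(7*(-10)*(3 - 10 + 60)) = 8950*(7*(-10)*53) = 8950*(-3710) = -33204500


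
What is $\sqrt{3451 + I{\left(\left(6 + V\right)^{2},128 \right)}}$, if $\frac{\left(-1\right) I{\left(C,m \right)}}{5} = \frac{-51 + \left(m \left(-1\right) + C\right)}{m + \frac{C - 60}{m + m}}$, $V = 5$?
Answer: $\frac{\sqrt{3721729149651}}{32829} \approx 58.764$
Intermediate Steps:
$I{\left(C,m \right)} = - \frac{5 \left(-51 + C - m\right)}{m + \frac{-60 + C}{2 m}}$ ($I{\left(C,m \right)} = - 5 \frac{-51 + \left(m \left(-1\right) + C\right)}{m + \frac{C - 60}{m + m}} = - 5 \frac{-51 + \left(- m + C\right)}{m + \frac{-60 + C}{2 m}} = - 5 \frac{-51 + \left(C - m\right)}{m + \left(-60 + C\right) \frac{1}{2 m}} = - 5 \frac{-51 + C - m}{m + \frac{-60 + C}{2 m}} = - \frac{5 \left(-51 + C - m\right)}{m + \frac{-60 + C}{2 m}}$)
$\sqrt{3451 + I{\left(\left(6 + V\right)^{2},128 \right)}} = \sqrt{3451 + 10 \cdot 128 \frac{1}{-60 + \left(6 + 5\right)^{2} + 2 \cdot 128^{2}} \left(51 + 128 - \left(6 + 5\right)^{2}\right)} = \sqrt{3451 + 10 \cdot 128 \frac{1}{-60 + 11^{2} + 2 \cdot 16384} \left(51 + 128 - 11^{2}\right)} = \sqrt{3451 + 10 \cdot 128 \frac{1}{-60 + 121 + 32768} \left(51 + 128 - 121\right)} = \sqrt{3451 + 10 \cdot 128 \cdot \frac{1}{32829} \left(51 + 128 - 121\right)} = \sqrt{3451 + 10 \cdot 128 \cdot \frac{1}{32829} \cdot 58} = \sqrt{3451 + \frac{74240}{32829}} = \sqrt{\frac{113367119}{32829}} = \frac{\sqrt{3721729149651}}{32829}$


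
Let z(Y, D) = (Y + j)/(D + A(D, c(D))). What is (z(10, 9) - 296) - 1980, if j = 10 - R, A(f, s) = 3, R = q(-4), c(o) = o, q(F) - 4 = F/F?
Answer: -9099/4 ≈ -2274.8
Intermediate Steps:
q(F) = 5 (q(F) = 4 + F/F = 4 + 1 = 5)
R = 5
j = 5 (j = 10 - 1*5 = 10 - 5 = 5)
z(Y, D) = (5 + Y)/(3 + D) (z(Y, D) = (Y + 5)/(D + 3) = (5 + Y)/(3 + D))
(z(10, 9) - 296) - 1980 = ((5 + 10)/(3 + 9) - 296) - 1980 = (15/12 - 296) - 1980 = ((1/12)*15 - 296) - 1980 = (5/4 - 296) - 1980 = -1179/4 - 1980 = -9099/4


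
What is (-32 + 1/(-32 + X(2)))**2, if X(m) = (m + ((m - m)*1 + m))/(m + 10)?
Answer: 9259849/9025 ≈ 1026.0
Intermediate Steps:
X(m) = 2*m/(10 + m) (X(m) = (m + (0*1 + m))/(10 + m) = (m + (0 + m))/(10 + m) = (m + m)/(10 + m) = (2*m)/(10 + m) = 2*m/(10 + m))
(-32 + 1/(-32 + X(2)))**2 = (-32 + 1/(-32 + 2*2/(10 + 2)))**2 = (-32 + 1/(-32 + 2*2/12))**2 = (-32 + 1/(-32 + 2*2*(1/12)))**2 = (-32 + 1/(-32 + 1/3))**2 = (-32 + 1/(-95/3))**2 = (-32 - 3/95)**2 = (-3043/95)**2 = 9259849/9025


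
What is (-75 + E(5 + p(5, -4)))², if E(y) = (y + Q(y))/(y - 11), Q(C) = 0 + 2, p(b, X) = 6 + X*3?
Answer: 811801/144 ≈ 5637.5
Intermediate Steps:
p(b, X) = 6 + 3*X
Q(C) = 2
E(y) = (2 + y)/(-11 + y) (E(y) = (y + 2)/(y - 11) = (2 + y)/(-11 + y))
(-75 + E(5 + p(5, -4)))² = (-75 + (2 + (5 + (6 + 3*(-4))))/(-11 + (5 + (6 + 3*(-4)))))² = (-75 + (2 + (5 + (6 - 12)))/(-11 + (5 + (6 - 12))))² = (-75 + (2 + (5 - 6))/(-11 + (5 - 6)))² = (-75 + (2 - 1)/(-11 - 1))² = (-75 + 1/(-12))² = (-75 - 1/12*1)² = (-75 - 1/12)² = (-901/12)² = 811801/144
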